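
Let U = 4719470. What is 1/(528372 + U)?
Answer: 1/5247842 ≈ 1.9055e-7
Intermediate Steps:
1/(528372 + U) = 1/(528372 + 4719470) = 1/5247842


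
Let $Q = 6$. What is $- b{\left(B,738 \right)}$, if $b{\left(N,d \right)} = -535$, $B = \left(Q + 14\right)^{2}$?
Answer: $535$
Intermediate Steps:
$B = 400$ ($B = \left(6 + 14\right)^{2} = 20^{2} = 400$)
$- b{\left(B,738 \right)} = \left(-1\right) \left(-535\right) = 535$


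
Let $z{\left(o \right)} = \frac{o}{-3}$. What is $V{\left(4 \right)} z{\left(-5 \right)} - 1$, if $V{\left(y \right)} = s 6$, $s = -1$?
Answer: $-11$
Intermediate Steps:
$V{\left(y \right)} = -6$ ($V{\left(y \right)} = \left(-1\right) 6 = -6$)
$z{\left(o \right)} = - \frac{o}{3}$ ($z{\left(o \right)} = o \left(- \frac{1}{3}\right) = - \frac{o}{3}$)
$V{\left(4 \right)} z{\left(-5 \right)} - 1 = - 6 \left(\left(- \frac{1}{3}\right) \left(-5\right)\right) - 1 = \left(-6\right) \frac{5}{3} - 1 = -10 - 1 = -11$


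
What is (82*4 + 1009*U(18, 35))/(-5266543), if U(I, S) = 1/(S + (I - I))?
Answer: -12489/184329005 ≈ -6.7754e-5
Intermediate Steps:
U(I, S) = 1/S (U(I, S) = 1/(S + 0) = 1/S)
(82*4 + 1009*U(18, 35))/(-5266543) = (82*4 + 1009/35)/(-5266543) = (328 + 1009*(1/35))*(-1/5266543) = (328 + 1009/35)*(-1/5266543) = (12489/35)*(-1/5266543) = -12489/184329005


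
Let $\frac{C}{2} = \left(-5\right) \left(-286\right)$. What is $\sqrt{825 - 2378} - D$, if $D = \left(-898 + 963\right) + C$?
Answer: $-2925 + i \sqrt{1553} \approx -2925.0 + 39.408 i$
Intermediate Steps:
$C = 2860$ ($C = 2 \left(\left(-5\right) \left(-286\right)\right) = 2 \cdot 1430 = 2860$)
$D = 2925$ ($D = \left(-898 + 963\right) + 2860 = 65 + 2860 = 2925$)
$\sqrt{825 - 2378} - D = \sqrt{825 - 2378} - 2925 = \sqrt{-1553} - 2925 = i \sqrt{1553} - 2925 = -2925 + i \sqrt{1553}$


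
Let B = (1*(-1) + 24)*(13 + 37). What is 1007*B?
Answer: 1158050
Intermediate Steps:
B = 1150 (B = (-1 + 24)*50 = 23*50 = 1150)
1007*B = 1007*1150 = 1158050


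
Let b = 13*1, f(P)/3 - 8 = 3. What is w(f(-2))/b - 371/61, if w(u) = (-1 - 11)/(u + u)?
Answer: -53175/8723 ≈ -6.0960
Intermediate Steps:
f(P) = 33 (f(P) = 24 + 3*3 = 24 + 9 = 33)
b = 13
w(u) = -6/u (w(u) = -12*1/(2*u) = -6/u)
w(f(-2))/b - 371/61 = -6/33/13 - 371/61 = -6*1/33*(1/13) - 371*1/61 = -2/11*1/13 - 371/61 = -2/143 - 371/61 = -53175/8723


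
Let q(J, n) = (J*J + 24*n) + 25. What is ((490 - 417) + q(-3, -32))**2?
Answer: 436921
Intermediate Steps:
q(J, n) = 25 + J**2 + 24*n (q(J, n) = (J**2 + 24*n) + 25 = 25 + J**2 + 24*n)
((490 - 417) + q(-3, -32))**2 = ((490 - 417) + (25 + (-3)**2 + 24*(-32)))**2 = (73 + (25 + 9 - 768))**2 = (73 - 734)**2 = (-661)**2 = 436921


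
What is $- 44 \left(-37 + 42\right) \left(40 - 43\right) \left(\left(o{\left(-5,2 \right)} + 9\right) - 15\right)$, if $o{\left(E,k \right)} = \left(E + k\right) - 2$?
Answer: $-7260$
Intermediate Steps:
$o{\left(E,k \right)} = -2 + E + k$
$- 44 \left(-37 + 42\right) \left(40 - 43\right) \left(\left(o{\left(-5,2 \right)} + 9\right) - 15\right) = - 44 \left(-37 + 42\right) \left(40 - 43\right) \left(\left(\left(-2 - 5 + 2\right) + 9\right) - 15\right) = - 44 \cdot 5 \left(-3\right) \left(\left(-5 + 9\right) - 15\right) = \left(-44\right) \left(-15\right) \left(4 - 15\right) = 660 \left(-11\right) = -7260$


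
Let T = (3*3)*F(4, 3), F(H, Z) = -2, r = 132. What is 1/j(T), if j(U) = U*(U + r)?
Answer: -1/2052 ≈ -0.00048733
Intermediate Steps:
T = -18 (T = (3*3)*(-2) = 9*(-2) = -18)
j(U) = U*(132 + U) (j(U) = U*(U + 132) = U*(132 + U))
1/j(T) = 1/(-18*(132 - 18)) = 1/(-18*114) = 1/(-2052) = -1/2052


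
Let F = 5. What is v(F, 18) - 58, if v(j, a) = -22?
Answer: -80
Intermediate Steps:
v(F, 18) - 58 = -22 - 58 = -80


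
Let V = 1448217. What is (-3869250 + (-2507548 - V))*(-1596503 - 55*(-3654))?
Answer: 10920066657995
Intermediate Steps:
(-3869250 + (-2507548 - V))*(-1596503 - 55*(-3654)) = (-3869250 + (-2507548 - 1*1448217))*(-1596503 - 55*(-3654)) = (-3869250 + (-2507548 - 1448217))*(-1596503 + 200970) = (-3869250 - 3955765)*(-1395533) = -7825015*(-1395533) = 10920066657995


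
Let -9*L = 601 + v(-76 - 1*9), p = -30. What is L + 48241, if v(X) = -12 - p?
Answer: 433550/9 ≈ 48172.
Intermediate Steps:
v(X) = 18 (v(X) = -12 - 1*(-30) = -12 + 30 = 18)
L = -619/9 (L = -(601 + 18)/9 = -⅑*619 = -619/9 ≈ -68.778)
L + 48241 = -619/9 + 48241 = 433550/9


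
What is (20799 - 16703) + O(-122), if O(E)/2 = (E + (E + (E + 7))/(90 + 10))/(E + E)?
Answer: 49983637/12200 ≈ 4097.0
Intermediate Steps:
O(E) = (7/100 + 51*E/50)/E (O(E) = 2*((E + (E + (E + 7))/(90 + 10))/(E + E)) = 2*((E + (E + (7 + E))/100)/((2*E))) = 2*((E + (7 + 2*E)*(1/100))*(1/(2*E))) = 2*((E + (7/100 + E/50))*(1/(2*E))) = 2*((7/100 + 51*E/50)*(1/(2*E))) = 2*((7/100 + 51*E/50)/(2*E)) = (7/100 + 51*E/50)/E)
(20799 - 16703) + O(-122) = (20799 - 16703) + (1/100)*(7 + 102*(-122))/(-122) = 4096 + (1/100)*(-1/122)*(7 - 12444) = 4096 + (1/100)*(-1/122)*(-12437) = 4096 + 12437/12200 = 49983637/12200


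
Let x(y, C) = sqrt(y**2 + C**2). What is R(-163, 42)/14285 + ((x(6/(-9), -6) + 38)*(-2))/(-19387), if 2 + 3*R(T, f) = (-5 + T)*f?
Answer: -133576466/830829885 + 4*sqrt(82)/58161 ≈ -0.16015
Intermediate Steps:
x(y, C) = sqrt(C**2 + y**2)
R(T, f) = -2/3 + f*(-5 + T)/3 (R(T, f) = -2/3 + ((-5 + T)*f)/3 = -2/3 + (f*(-5 + T))/3 = -2/3 + f*(-5 + T)/3)
R(-163, 42)/14285 + ((x(6/(-9), -6) + 38)*(-2))/(-19387) = (-2/3 - 5/3*42 + (1/3)*(-163)*42)/14285 + ((sqrt((-6)**2 + (6/(-9))**2) + 38)*(-2))/(-19387) = (-2/3 - 70 - 2282)*(1/14285) + ((sqrt(36 + (6*(-1/9))**2) + 38)*(-2))*(-1/19387) = -7058/3*1/14285 + ((sqrt(36 + (-2/3)**2) + 38)*(-2))*(-1/19387) = -7058/42855 + ((sqrt(36 + 4/9) + 38)*(-2))*(-1/19387) = -7058/42855 + ((sqrt(328/9) + 38)*(-2))*(-1/19387) = -7058/42855 + ((2*sqrt(82)/3 + 38)*(-2))*(-1/19387) = -7058/42855 + ((38 + 2*sqrt(82)/3)*(-2))*(-1/19387) = -7058/42855 + (-76 - 4*sqrt(82)/3)*(-1/19387) = -7058/42855 + (76/19387 + 4*sqrt(82)/58161) = -133576466/830829885 + 4*sqrt(82)/58161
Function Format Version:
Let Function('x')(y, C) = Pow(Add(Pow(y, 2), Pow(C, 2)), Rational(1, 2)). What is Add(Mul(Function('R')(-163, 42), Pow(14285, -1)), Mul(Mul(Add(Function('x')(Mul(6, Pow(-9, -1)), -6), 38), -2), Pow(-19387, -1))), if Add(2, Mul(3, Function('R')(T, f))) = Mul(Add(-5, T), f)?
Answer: Add(Rational(-133576466, 830829885), Mul(Rational(4, 58161), Pow(82, Rational(1, 2)))) ≈ -0.16015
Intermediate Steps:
Function('x')(y, C) = Pow(Add(Pow(C, 2), Pow(y, 2)), Rational(1, 2))
Function('R')(T, f) = Add(Rational(-2, 3), Mul(Rational(1, 3), f, Add(-5, T))) (Function('R')(T, f) = Add(Rational(-2, 3), Mul(Rational(1, 3), Mul(Add(-5, T), f))) = Add(Rational(-2, 3), Mul(Rational(1, 3), Mul(f, Add(-5, T)))) = Add(Rational(-2, 3), Mul(Rational(1, 3), f, Add(-5, T))))
Add(Mul(Function('R')(-163, 42), Pow(14285, -1)), Mul(Mul(Add(Function('x')(Mul(6, Pow(-9, -1)), -6), 38), -2), Pow(-19387, -1))) = Add(Mul(Add(Rational(-2, 3), Mul(Rational(-5, 3), 42), Mul(Rational(1, 3), -163, 42)), Pow(14285, -1)), Mul(Mul(Add(Pow(Add(Pow(-6, 2), Pow(Mul(6, Pow(-9, -1)), 2)), Rational(1, 2)), 38), -2), Pow(-19387, -1))) = Add(Mul(Add(Rational(-2, 3), -70, -2282), Rational(1, 14285)), Mul(Mul(Add(Pow(Add(36, Pow(Mul(6, Rational(-1, 9)), 2)), Rational(1, 2)), 38), -2), Rational(-1, 19387))) = Add(Mul(Rational(-7058, 3), Rational(1, 14285)), Mul(Mul(Add(Pow(Add(36, Pow(Rational(-2, 3), 2)), Rational(1, 2)), 38), -2), Rational(-1, 19387))) = Add(Rational(-7058, 42855), Mul(Mul(Add(Pow(Add(36, Rational(4, 9)), Rational(1, 2)), 38), -2), Rational(-1, 19387))) = Add(Rational(-7058, 42855), Mul(Mul(Add(Pow(Rational(328, 9), Rational(1, 2)), 38), -2), Rational(-1, 19387))) = Add(Rational(-7058, 42855), Mul(Mul(Add(Mul(Rational(2, 3), Pow(82, Rational(1, 2))), 38), -2), Rational(-1, 19387))) = Add(Rational(-7058, 42855), Mul(Mul(Add(38, Mul(Rational(2, 3), Pow(82, Rational(1, 2)))), -2), Rational(-1, 19387))) = Add(Rational(-7058, 42855), Mul(Add(-76, Mul(Rational(-4, 3), Pow(82, Rational(1, 2)))), Rational(-1, 19387))) = Add(Rational(-7058, 42855), Add(Rational(76, 19387), Mul(Rational(4, 58161), Pow(82, Rational(1, 2))))) = Add(Rational(-133576466, 830829885), Mul(Rational(4, 58161), Pow(82, Rational(1, 2))))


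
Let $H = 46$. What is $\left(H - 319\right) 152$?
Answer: $-41496$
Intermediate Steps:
$\left(H - 319\right) 152 = \left(46 - 319\right) 152 = \left(-273\right) 152 = -41496$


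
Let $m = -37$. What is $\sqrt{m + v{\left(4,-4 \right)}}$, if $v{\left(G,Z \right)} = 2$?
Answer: $i \sqrt{35} \approx 5.9161 i$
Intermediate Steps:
$\sqrt{m + v{\left(4,-4 \right)}} = \sqrt{-37 + 2} = \sqrt{-35} = i \sqrt{35}$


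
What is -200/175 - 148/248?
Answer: -755/434 ≈ -1.7396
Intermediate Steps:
-200/175 - 148/248 = -200*1/175 - 148*1/248 = -8/7 - 37/62 = -755/434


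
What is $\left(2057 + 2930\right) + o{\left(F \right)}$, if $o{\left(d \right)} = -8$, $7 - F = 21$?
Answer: $4979$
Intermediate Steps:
$F = -14$ ($F = 7 - 21 = -14$)
$\left(2057 + 2930\right) + o{\left(F \right)} = \left(2057 + 2930\right) - 8 = 4987 - 8 = 4979$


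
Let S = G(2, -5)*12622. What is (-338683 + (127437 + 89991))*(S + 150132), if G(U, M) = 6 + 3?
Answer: -31978581150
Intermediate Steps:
G(U, M) = 9
S = 113598 (S = 9*12622 = 113598)
(-338683 + (127437 + 89991))*(S + 150132) = (-338683 + (127437 + 89991))*(113598 + 150132) = (-338683 + 217428)*263730 = -121255*263730 = -31978581150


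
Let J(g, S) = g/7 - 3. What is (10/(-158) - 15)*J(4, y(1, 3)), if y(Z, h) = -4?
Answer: 2890/79 ≈ 36.582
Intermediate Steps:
J(g, S) = -3 + g/7 (J(g, S) = g*(1/7) - 3 = g/7 - 3 = -3 + g/7)
(10/(-158) - 15)*J(4, y(1, 3)) = (10/(-158) - 15)*(-3 + (1/7)*4) = (10*(-1/158) - 15)*(-3 + 4/7) = (-5/79 - 15)*(-17/7) = -1190/79*(-17/7) = 2890/79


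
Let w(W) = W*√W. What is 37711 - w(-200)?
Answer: 37711 + 2000*I*√2 ≈ 37711.0 + 2828.4*I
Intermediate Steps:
w(W) = W^(3/2)
37711 - w(-200) = 37711 - (-200)^(3/2) = 37711 - (-2000)*I*√2 = 37711 + 2000*I*√2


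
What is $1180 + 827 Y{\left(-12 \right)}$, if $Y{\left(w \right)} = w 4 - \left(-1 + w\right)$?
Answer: $-27765$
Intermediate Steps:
$Y{\left(w \right)} = 1 + 3 w$ ($Y{\left(w \right)} = 4 w - \left(-1 + w\right) = 1 + 3 w$)
$1180 + 827 Y{\left(-12 \right)} = 1180 + 827 \left(1 + 3 \left(-12\right)\right) = 1180 + 827 \left(1 - 36\right) = 1180 + 827 \left(-35\right) = 1180 - 28945 = -27765$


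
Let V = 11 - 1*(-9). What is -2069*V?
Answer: -41380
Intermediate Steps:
V = 20 (V = 11 + 9 = 20)
-2069*V = -2069*20 = -41380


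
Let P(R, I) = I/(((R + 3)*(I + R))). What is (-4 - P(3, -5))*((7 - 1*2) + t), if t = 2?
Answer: -371/12 ≈ -30.917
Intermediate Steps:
P(R, I) = I/((3 + R)*(I + R)) (P(R, I) = I/(((3 + R)*(I + R))) = I*(1/((3 + R)*(I + R))) = I/((3 + R)*(I + R)))
(-4 - P(3, -5))*((7 - 1*2) + t) = (-4 - (-5)/(3**2 + 3*(-5) + 3*3 - 5*3))*((7 - 1*2) + 2) = (-4 - (-5)/(9 - 15 + 9 - 15))*((7 - 2) + 2) = (-4 - (-5)/(-12))*(5 + 2) = (-4 - (-5)*(-1)/12)*7 = (-4 - 1*5/12)*7 = (-4 - 5/12)*7 = -53/12*7 = -371/12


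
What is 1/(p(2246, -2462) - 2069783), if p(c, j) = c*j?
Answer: -1/7599435 ≈ -1.3159e-7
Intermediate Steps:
1/(p(2246, -2462) - 2069783) = 1/(2246*(-2462) - 2069783) = 1/(-5529652 - 2069783) = 1/(-7599435) = -1/7599435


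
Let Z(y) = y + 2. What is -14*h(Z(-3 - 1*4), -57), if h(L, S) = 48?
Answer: -672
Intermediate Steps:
Z(y) = 2 + y
-14*h(Z(-3 - 1*4), -57) = -14*48 = -672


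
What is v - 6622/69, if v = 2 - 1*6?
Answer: -6898/69 ≈ -99.971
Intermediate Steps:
v = -4 (v = 2 - 6 = -4)
v - 6622/69 = -4 - 6622/69 = -6898/69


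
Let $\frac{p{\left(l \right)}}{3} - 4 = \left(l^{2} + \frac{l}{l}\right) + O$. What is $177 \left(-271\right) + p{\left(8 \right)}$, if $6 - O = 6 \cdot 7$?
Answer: $-47868$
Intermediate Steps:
$O = -36$ ($O = 6 - 6 \cdot 7 = 6 - 42 = -36$)
$p{\left(l \right)} = -93 + 3 l^{2}$ ($p{\left(l \right)} = 12 + 3 \left(\left(l^{2} + \frac{l}{l}\right) - 36\right) = 12 + 3 \left(\left(l^{2} + 1\right) - 36\right) = 12 + 3 \left(\left(1 + l^{2}\right) - 36\right) = 12 + 3 \left(-35 + l^{2}\right) = 12 + \left(-105 + 3 l^{2}\right) = -93 + 3 l^{2}$)
$177 \left(-271\right) + p{\left(8 \right)} = 177 \left(-271\right) - \left(93 - 3 \cdot 8^{2}\right) = -47967 + \left(-93 + 3 \cdot 64\right) = -47967 + \left(-93 + 192\right) = -47967 + 99 = -47868$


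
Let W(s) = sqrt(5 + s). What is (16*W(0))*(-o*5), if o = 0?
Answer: 0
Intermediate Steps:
(16*W(0))*(-o*5) = (16*sqrt(5 + 0))*(-1*0*5) = (16*sqrt(5))*(0*5) = (16*sqrt(5))*0 = 0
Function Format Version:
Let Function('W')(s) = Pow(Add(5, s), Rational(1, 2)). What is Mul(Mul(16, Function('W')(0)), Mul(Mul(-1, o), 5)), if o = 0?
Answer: 0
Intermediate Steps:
Mul(Mul(16, Function('W')(0)), Mul(Mul(-1, o), 5)) = Mul(Mul(16, Pow(Add(5, 0), Rational(1, 2))), Mul(Mul(-1, 0), 5)) = Mul(Mul(16, Pow(5, Rational(1, 2))), Mul(0, 5)) = Mul(Mul(16, Pow(5, Rational(1, 2))), 0) = 0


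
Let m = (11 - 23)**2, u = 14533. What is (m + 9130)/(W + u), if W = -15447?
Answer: -4637/457 ≈ -10.147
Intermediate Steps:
m = 144 (m = (-12)**2 = 144)
(m + 9130)/(W + u) = (144 + 9130)/(-15447 + 14533) = 9274/(-914) = 9274*(-1/914) = -4637/457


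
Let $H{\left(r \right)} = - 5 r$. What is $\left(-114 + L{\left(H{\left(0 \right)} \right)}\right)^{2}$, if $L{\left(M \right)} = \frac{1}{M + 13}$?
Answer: $\frac{2193361}{169} \approx 12978.0$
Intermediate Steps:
$L{\left(M \right)} = \frac{1}{13 + M}$
$\left(-114 + L{\left(H{\left(0 \right)} \right)}\right)^{2} = \left(-114 + \frac{1}{13 - 0}\right)^{2} = \left(-114 + \frac{1}{13 + 0}\right)^{2} = \left(-114 + \frac{1}{13}\right)^{2} = \left(- \frac{1481}{13}\right)^{2} = \frac{2193361}{169}$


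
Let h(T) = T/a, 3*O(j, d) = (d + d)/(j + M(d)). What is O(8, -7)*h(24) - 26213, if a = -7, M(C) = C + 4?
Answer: -131049/5 ≈ -26210.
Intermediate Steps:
M(C) = 4 + C
O(j, d) = 2*d/(3*(4 + d + j)) (O(j, d) = ((d + d)/(j + (4 + d)))/3 = ((2*d)/(4 + d + j))/3 = (2*d/(4 + d + j))/3 = 2*d/(3*(4 + d + j)))
h(T) = -T/7 (h(T) = T/(-7) = T*(-⅐) = -T/7)
O(8, -7)*h(24) - 26213 = ((⅔)*(-7)/(4 - 7 + 8))*(-⅐*24) - 26213 = ((⅔)*(-7)/5)*(-24/7) - 26213 = ((⅔)*(-7)*(⅕))*(-24/7) - 26213 = -14/15*(-24/7) - 26213 = 16/5 - 26213 = -131049/5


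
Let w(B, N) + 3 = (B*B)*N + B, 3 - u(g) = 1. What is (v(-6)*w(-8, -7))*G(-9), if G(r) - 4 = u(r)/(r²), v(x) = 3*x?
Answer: 33252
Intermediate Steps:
u(g) = 2 (u(g) = 3 - 1*1 = 3 - 1 = 2)
w(B, N) = -3 + B + N*B² (w(B, N) = -3 + ((B*B)*N + B) = -3 + (B²*N + B) = -3 + (N*B² + B) = -3 + (B + N*B²) = -3 + B + N*B²)
G(r) = 4 + 2/r² (G(r) = 4 + 2/(r²) = 4 + 2/r²)
(v(-6)*w(-8, -7))*G(-9) = ((3*(-6))*(-3 - 8 - 7*(-8)²))*(4 + 2/(-9)²) = (-18*(-3 - 8 - 7*64))*(4 + 2*(1/81)) = (-18*(-3 - 8 - 448))*(4 + 2/81) = -18*(-459)*(326/81) = 8262*(326/81) = 33252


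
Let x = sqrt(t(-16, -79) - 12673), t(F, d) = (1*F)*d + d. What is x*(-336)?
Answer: -1344*I*sqrt(718) ≈ -36013.0*I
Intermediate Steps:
t(F, d) = d + F*d (t(F, d) = F*d + d = d + F*d)
x = 4*I*sqrt(718) (x = sqrt(-79*(1 - 16) - 12673) = sqrt(-79*(-15) - 12673) = sqrt(1185 - 12673) = sqrt(-11488) = 4*I*sqrt(718) ≈ 107.18*I)
x*(-336) = (4*I*sqrt(718))*(-336) = -1344*I*sqrt(718)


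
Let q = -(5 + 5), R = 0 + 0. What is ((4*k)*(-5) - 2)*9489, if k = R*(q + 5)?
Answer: -18978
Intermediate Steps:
R = 0
q = -10 (q = -1*10 = -10)
k = 0 (k = 0*(-10 + 5) = 0*(-5) = 0)
((4*k)*(-5) - 2)*9489 = ((4*0)*(-5) - 2)*9489 = (0*(-5) - 2)*9489 = (0 - 2)*9489 = -2*9489 = -18978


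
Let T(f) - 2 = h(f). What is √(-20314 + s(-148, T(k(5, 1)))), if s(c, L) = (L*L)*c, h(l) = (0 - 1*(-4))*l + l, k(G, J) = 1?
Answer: I*√27566 ≈ 166.03*I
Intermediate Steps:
h(l) = 5*l (h(l) = (0 + 4)*l + l = 4*l + l = 5*l)
T(f) = 2 + 5*f
s(c, L) = c*L² (s(c, L) = L²*c = c*L²)
√(-20314 + s(-148, T(k(5, 1)))) = √(-20314 - 148*(2 + 5*1)²) = √(-20314 - 148*(2 + 5)²) = √(-20314 - 148*7²) = √(-20314 - 148*49) = √(-20314 - 7252) = √(-27566) = I*√27566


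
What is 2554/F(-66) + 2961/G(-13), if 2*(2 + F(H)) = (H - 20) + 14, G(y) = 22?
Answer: 28165/418 ≈ 67.380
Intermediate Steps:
F(H) = -5 + H/2 (F(H) = -2 + ((H - 20) + 14)/2 = -2 + ((-20 + H) + 14)/2 = -2 + (-6 + H)/2 = -2 + (-3 + H/2) = -5 + H/2)
2554/F(-66) + 2961/G(-13) = 2554/(-5 + (½)*(-66)) + 2961/22 = 2554/(-5 - 33) + 2961*(1/22) = 2554/(-38) + 2961/22 = 2554*(-1/38) + 2961/22 = -1277/19 + 2961/22 = 28165/418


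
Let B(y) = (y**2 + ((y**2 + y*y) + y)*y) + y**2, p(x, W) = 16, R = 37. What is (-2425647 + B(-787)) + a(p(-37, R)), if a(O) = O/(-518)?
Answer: -252642675622/259 ≈ -9.7545e+8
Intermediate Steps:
a(O) = -O/518 (a(O) = O*(-1/518) = -O/518)
B(y) = 2*y**2 + y*(y + 2*y**2) (B(y) = (y**2 + ((y**2 + y**2) + y)*y) + y**2 = (y**2 + (2*y**2 + y)*y) + y**2 = (y**2 + (y + 2*y**2)*y) + y**2 = (y**2 + y*(y + 2*y**2)) + y**2 = 2*y**2 + y*(y + 2*y**2))
(-2425647 + B(-787)) + a(p(-37, R)) = (-2425647 + (-787)**2*(3 + 2*(-787))) - 1/518*16 = (-2425647 + 619369*(3 - 1574)) - 8/259 = (-2425647 + 619369*(-1571)) - 8/259 = (-2425647 - 973028699) - 8/259 = -975454346 - 8/259 = -252642675622/259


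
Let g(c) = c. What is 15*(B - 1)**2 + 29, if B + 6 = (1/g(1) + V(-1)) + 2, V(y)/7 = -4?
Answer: 15389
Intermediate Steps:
V(y) = -28 (V(y) = 7*(-4) = -28)
B = -31 (B = -6 + ((1/1 - 28) + 2) = -6 + ((1 - 28) + 2) = -6 + (-27 + 2) = -6 - 25 = -31)
15*(B - 1)**2 + 29 = 15*(-31 - 1)**2 + 29 = 15*(-32)**2 + 29 = 15*1024 + 29 = 15360 + 29 = 15389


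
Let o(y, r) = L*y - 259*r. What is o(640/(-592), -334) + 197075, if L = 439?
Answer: 10474937/37 ≈ 2.8311e+5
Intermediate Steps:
o(y, r) = -259*r + 439*y (o(y, r) = 439*y - 259*r = -259*r + 439*y)
o(640/(-592), -334) + 197075 = (-259*(-334) + 439*(640/(-592))) + 197075 = (86506 + 439*(640*(-1/592))) + 197075 = (86506 + 439*(-40/37)) + 197075 = (86506 - 17560/37) + 197075 = 3183162/37 + 197075 = 10474937/37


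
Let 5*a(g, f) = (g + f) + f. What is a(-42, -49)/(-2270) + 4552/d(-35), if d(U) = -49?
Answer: -5165834/55615 ≈ -92.886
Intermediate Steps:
a(g, f) = g/5 + 2*f/5 (a(g, f) = ((g + f) + f)/5 = ((f + g) + f)/5 = (g + 2*f)/5 = g/5 + 2*f/5)
a(-42, -49)/(-2270) + 4552/d(-35) = ((⅕)*(-42) + (⅖)*(-49))/(-2270) + 4552/(-49) = (-42/5 - 98/5)*(-1/2270) + 4552*(-1/49) = -28*(-1/2270) - 4552/49 = 14/1135 - 4552/49 = -5165834/55615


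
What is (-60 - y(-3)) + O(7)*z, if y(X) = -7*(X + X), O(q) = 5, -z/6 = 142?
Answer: -4362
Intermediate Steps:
z = -852 (z = -6*142 = -852)
y(X) = -14*X
(-60 - y(-3)) + O(7)*z = (-60 - (-14)*(-3)) + 5*(-852) = (-60 - 1*42) - 4260 = (-60 - 42) - 4260 = -102 - 4260 = -4362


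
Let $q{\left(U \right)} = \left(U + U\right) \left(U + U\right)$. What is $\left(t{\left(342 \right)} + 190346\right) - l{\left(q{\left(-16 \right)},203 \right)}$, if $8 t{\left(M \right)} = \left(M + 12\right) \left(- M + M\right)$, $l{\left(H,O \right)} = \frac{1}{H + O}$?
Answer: $\frac{233554541}{1227} \approx 1.9035 \cdot 10^{5}$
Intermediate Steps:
$q{\left(U \right)} = 4 U^{2}$ ($q{\left(U \right)} = 2 U 2 U = 4 U^{2}$)
$t{\left(M \right)} = 0$ ($t{\left(M \right)} = \frac{\left(M + 12\right) \left(- M + M\right)}{8} = \frac{\left(12 + M\right) 0}{8} = \frac{1}{8} \cdot 0 = 0$)
$\left(t{\left(342 \right)} + 190346\right) - l{\left(q{\left(-16 \right)},203 \right)} = \left(0 + 190346\right) - \frac{1}{4 \left(-16\right)^{2} + 203} = 190346 - \frac{1}{4 \cdot 256 + 203} = 190346 - \frac{1}{1024 + 203} = 190346 - \frac{1}{1227} = \frac{233554541}{1227}$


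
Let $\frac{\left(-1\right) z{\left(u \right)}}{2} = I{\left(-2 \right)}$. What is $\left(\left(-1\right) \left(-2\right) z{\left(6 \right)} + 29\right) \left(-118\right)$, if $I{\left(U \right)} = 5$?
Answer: $-1062$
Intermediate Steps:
$z{\left(u \right)} = -10$ ($z{\left(u \right)} = \left(-2\right) 5 = -10$)
$\left(\left(-1\right) \left(-2\right) z{\left(6 \right)} + 29\right) \left(-118\right) = \left(\left(-1\right) \left(-2\right) \left(-10\right) + 29\right) \left(-118\right) = \left(2 \left(-10\right) + 29\right) \left(-118\right) = \left(-20 + 29\right) \left(-118\right) = 9 \left(-118\right) = -1062$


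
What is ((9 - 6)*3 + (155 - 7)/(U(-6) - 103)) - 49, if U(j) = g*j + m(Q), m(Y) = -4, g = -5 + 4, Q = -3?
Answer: -4188/101 ≈ -41.465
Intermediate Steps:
g = -1
U(j) = -4 - j (U(j) = -j - 4 = -4 - j)
((9 - 6)*3 + (155 - 7)/(U(-6) - 103)) - 49 = ((9 - 6)*3 + (155 - 7)/((-4 - 1*(-6)) - 103)) - 49 = (3*3 + 148/((-4 + 6) - 103)) - 49 = (9 + 148/(2 - 103)) - 49 = (9 + 148/(-101)) - 49 = (9 + 148*(-1/101)) - 49 = (9 - 148/101) - 49 = 761/101 - 49 = -4188/101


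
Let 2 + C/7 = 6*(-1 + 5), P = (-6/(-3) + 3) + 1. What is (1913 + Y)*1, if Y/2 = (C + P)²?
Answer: 53113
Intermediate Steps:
P = 6 (P = (-6*(-⅓) + 3) + 1 = (2 + 3) + 1 = 5 + 1 = 6)
C = 154 (C = -14 + 7*(6*(-1 + 5)) = -14 + 7*(6*4) = -14 + 7*24 = -14 + 168 = 154)
Y = 51200 (Y = 2*(154 + 6)² = 2*160² = 2*25600 = 51200)
(1913 + Y)*1 = (1913 + 51200)*1 = 53113*1 = 53113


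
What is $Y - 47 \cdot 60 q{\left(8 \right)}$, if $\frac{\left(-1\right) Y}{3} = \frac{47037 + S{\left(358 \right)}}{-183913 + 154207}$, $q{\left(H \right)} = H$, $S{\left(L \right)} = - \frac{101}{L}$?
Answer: $- \frac{79956465815}{3544916} \approx -22555.0$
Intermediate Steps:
$Y = \frac{16839145}{3544916}$ ($Y = - 3 \frac{47037 - \frac{101}{358}}{-183913 + 154207} = - 3 \frac{47037 - \frac{101}{358}}{-29706} = - 3 \left(47037 - \frac{101}{358}\right) \left(- \frac{1}{29706}\right) = - 3 \cdot \frac{16839145}{358} \left(- \frac{1}{29706}\right) = \left(-3\right) \left(- \frac{16839145}{10634748}\right) = \frac{16839145}{3544916} \approx 4.7502$)
$Y - 47 \cdot 60 q{\left(8 \right)} = \frac{16839145}{3544916} - 47 \cdot 60 \cdot 8 = \frac{16839145}{3544916} - 2820 \cdot 8 = \frac{16839145}{3544916} - 22560 = - \frac{79956465815}{3544916}$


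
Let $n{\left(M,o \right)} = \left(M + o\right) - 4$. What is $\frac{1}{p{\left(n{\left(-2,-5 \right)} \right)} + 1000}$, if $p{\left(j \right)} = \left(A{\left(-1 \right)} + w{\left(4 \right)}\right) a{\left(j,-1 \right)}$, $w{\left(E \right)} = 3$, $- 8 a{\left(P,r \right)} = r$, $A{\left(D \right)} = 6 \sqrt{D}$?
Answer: $\frac{64024}{64048045} - \frac{48 i}{64048045} \approx 0.00099962 - 7.4944 \cdot 10^{-7} i$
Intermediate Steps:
$a{\left(P,r \right)} = - \frac{r}{8}$
$n{\left(M,o \right)} = -4 + M + o$
$p{\left(j \right)} = \frac{3}{8} + \frac{3 i}{4}$ ($p{\left(j \right)} = \left(6 \sqrt{-1} + 3\right) \left(\left(- \frac{1}{8}\right) \left(-1\right)\right) = \left(6 i + 3\right) \frac{1}{8} = \left(3 + 6 i\right) \frac{1}{8} = \frac{3}{8} + \frac{3 i}{4}$)
$\frac{1}{p{\left(n{\left(-2,-5 \right)} \right)} + 1000} = \frac{1}{\left(\frac{3}{8} + \frac{3 i}{4}\right) + 1000} = \frac{1}{\frac{8003}{8} + \frac{3 i}{4}} = \frac{64 \left(\frac{8003}{8} - \frac{3 i}{4}\right)}{64048045}$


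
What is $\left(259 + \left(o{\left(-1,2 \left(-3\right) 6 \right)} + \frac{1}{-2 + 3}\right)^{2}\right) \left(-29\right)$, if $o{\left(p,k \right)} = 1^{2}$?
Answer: $-7627$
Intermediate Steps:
$o{\left(p,k \right)} = 1$
$\left(259 + \left(o{\left(-1,2 \left(-3\right) 6 \right)} + \frac{1}{-2 + 3}\right)^{2}\right) \left(-29\right) = \left(259 + \left(1 + \frac{1}{-2 + 3}\right)^{2}\right) \left(-29\right) = \left(259 + \left(1 + 1^{-1}\right)^{2}\right) \left(-29\right) = \left(259 + \left(1 + 1\right)^{2}\right) \left(-29\right) = \left(259 + 2^{2}\right) \left(-29\right) = \left(259 + 4\right) \left(-29\right) = 263 \left(-29\right) = -7627$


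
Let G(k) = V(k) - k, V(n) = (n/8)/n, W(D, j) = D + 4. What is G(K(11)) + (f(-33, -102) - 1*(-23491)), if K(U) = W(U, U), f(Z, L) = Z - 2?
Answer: 187529/8 ≈ 23441.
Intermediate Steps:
W(D, j) = 4 + D
f(Z, L) = -2 + Z
K(U) = 4 + U
V(n) = ⅛ (V(n) = (n*(⅛))/n = (n/8)/n = ⅛)
G(k) = ⅛ - k
G(K(11)) + (f(-33, -102) - 1*(-23491)) = (⅛ - (4 + 11)) + ((-2 - 33) - 1*(-23491)) = (⅛ - 1*15) + (-35 + 23491) = (⅛ - 15) + 23456 = -119/8 + 23456 = 187529/8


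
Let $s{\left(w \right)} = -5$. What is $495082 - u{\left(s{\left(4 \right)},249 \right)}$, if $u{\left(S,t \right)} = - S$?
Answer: $495077$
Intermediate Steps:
$495082 - u{\left(s{\left(4 \right)},249 \right)} = 495082 - \left(-1\right) \left(-5\right) = 495082 - 5 = 495077$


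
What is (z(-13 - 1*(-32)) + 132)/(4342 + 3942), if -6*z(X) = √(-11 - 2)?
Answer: 33/2071 - I*√13/49704 ≈ 0.015934 - 7.254e-5*I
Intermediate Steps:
z(X) = -I*√13/6 (z(X) = -√(-11 - 2)/6 = -I*√13/6)
(z(-13 - 1*(-32)) + 132)/(4342 + 3942) = (-I*√13/6 + 132)/(4342 + 3942) = (132 - I*√13/6)/8284 = (132 - I*√13/6)*(1/8284) = 33/2071 - I*√13/49704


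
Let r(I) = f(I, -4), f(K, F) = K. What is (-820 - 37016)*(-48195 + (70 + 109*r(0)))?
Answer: 1820857500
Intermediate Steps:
r(I) = I
(-820 - 37016)*(-48195 + (70 + 109*r(0))) = (-820 - 37016)*(-48195 + (70 + 109*0)) = -37836*(-48195 + (70 + 0)) = -37836*(-48195 + 70) = -37836*(-48125) = 1820857500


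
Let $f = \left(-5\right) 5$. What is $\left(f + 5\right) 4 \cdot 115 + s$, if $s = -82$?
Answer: $-9282$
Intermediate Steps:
$f = -25$
$\left(f + 5\right) 4 \cdot 115 + s = \left(-25 + 5\right) 4 \cdot 115 - 82 = \left(-20\right) 4 \cdot 115 - 82 = \left(-80\right) 115 - 82 = -9200 - 82 = -9282$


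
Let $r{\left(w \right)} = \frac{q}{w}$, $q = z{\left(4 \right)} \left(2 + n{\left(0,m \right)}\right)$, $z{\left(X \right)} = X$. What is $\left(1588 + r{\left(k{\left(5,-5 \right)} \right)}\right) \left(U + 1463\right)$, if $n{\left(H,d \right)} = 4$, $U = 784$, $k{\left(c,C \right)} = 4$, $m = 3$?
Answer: $3581718$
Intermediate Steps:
$q = 24$ ($q = 4 \left(2 + 4\right) = 4 \cdot 6 = 24$)
$r{\left(w \right)} = \frac{24}{w}$
$\left(1588 + r{\left(k{\left(5,-5 \right)} \right)}\right) \left(U + 1463\right) = \left(1588 + \frac{24}{4}\right) \left(784 + 1463\right) = \left(1588 + 24 \cdot \frac{1}{4}\right) 2247 = \left(1588 + 6\right) 2247 = 1594 \cdot 2247 = 3581718$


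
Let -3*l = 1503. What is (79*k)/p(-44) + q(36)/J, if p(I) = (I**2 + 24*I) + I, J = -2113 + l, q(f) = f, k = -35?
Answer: -3628903/1092652 ≈ -3.3212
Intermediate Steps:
l = -501 (l = -1/3*1503 = -501)
J = -2614 (J = -2113 - 501 = -2614)
p(I) = I**2 + 25*I
(79*k)/p(-44) + q(36)/J = (79*(-35))/((-44*(25 - 44))) + 36/(-2614) = -2765/((-44*(-19))) + 36*(-1/2614) = -2765/836 - 18/1307 = -3628903/1092652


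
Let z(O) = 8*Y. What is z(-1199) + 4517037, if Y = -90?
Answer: 4516317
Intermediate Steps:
z(O) = -720 (z(O) = 8*(-90) = -720)
z(-1199) + 4517037 = -720 + 4517037 = 4516317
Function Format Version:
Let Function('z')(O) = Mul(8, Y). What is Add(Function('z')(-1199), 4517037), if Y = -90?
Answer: 4516317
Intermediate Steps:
Function('z')(O) = -720 (Function('z')(O) = Mul(8, -90) = -720)
Add(Function('z')(-1199), 4517037) = Add(-720, 4517037) = 4516317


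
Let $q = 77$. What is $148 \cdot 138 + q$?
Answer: $20501$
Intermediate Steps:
$148 \cdot 138 + q = 148 \cdot 138 + 77 = 20424 + 77 = 20501$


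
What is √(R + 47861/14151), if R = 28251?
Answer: √5657962660062/14151 ≈ 168.09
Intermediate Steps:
√(R + 47861/14151) = √(28251 + 47861/14151) = √(399827762/14151) = √5657962660062/14151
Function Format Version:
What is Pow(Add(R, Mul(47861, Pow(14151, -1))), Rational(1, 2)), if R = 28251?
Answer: Mul(Rational(1, 14151), Pow(5657962660062, Rational(1, 2))) ≈ 168.09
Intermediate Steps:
Pow(Add(R, Mul(47861, Pow(14151, -1))), Rational(1, 2)) = Pow(Add(28251, Mul(47861, Pow(14151, -1))), Rational(1, 2)) = Pow(Add(28251, Mul(47861, Rational(1, 14151))), Rational(1, 2)) = Pow(Add(28251, Rational(47861, 14151)), Rational(1, 2)) = Pow(Rational(399827762, 14151), Rational(1, 2)) = Mul(Rational(1, 14151), Pow(5657962660062, Rational(1, 2)))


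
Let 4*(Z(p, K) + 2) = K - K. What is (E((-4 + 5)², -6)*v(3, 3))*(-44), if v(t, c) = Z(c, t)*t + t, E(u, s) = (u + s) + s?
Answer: -1452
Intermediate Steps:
Z(p, K) = -2 (Z(p, K) = -2 + (K - K)/4 = -2 + (¼)*0 = -2 + 0 = -2)
E(u, s) = u + 2*s (E(u, s) = (s + u) + s = u + 2*s)
v(t, c) = -t (v(t, c) = -2*t + t = -t)
(E((-4 + 5)², -6)*v(3, 3))*(-44) = (((-4 + 5)² + 2*(-6))*(-1*3))*(-44) = ((1² - 12)*(-3))*(-44) = ((1 - 12)*(-3))*(-44) = -11*(-3)*(-44) = 33*(-44) = -1452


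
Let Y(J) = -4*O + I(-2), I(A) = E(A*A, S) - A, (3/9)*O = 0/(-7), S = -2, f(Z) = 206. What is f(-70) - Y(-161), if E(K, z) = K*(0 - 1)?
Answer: 208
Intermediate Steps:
E(K, z) = -K (E(K, z) = K*(-1) = -K)
O = 0 (O = 3*(0/(-7)) = 3*(0*(-⅐)) = 3*0 = 0)
I(A) = -A - A² (I(A) = -A*A - A = -A² - A = -A - A²)
Y(J) = -2 (Y(J) = -4*0 - 2*(-1 - 1*(-2)) = 0 - 2*(-1 + 2) = 0 - 2*1 = 0 - 2 = -2)
f(-70) - Y(-161) = 206 - 1*(-2) = 206 + 2 = 208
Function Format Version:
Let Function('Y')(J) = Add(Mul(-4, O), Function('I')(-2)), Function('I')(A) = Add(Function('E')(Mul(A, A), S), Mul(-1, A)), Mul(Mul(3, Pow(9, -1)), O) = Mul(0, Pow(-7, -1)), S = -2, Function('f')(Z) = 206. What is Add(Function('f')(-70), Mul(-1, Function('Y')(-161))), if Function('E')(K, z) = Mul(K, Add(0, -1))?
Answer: 208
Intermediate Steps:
Function('E')(K, z) = Mul(-1, K) (Function('E')(K, z) = Mul(K, -1) = Mul(-1, K))
O = 0 (O = Mul(3, Mul(0, Pow(-7, -1))) = Mul(3, Mul(0, Rational(-1, 7))) = Mul(3, 0) = 0)
Function('I')(A) = Add(Mul(-1, A), Mul(-1, Pow(A, 2))) (Function('I')(A) = Add(Mul(-1, Mul(A, A)), Mul(-1, A)) = Add(Mul(-1, Pow(A, 2)), Mul(-1, A)) = Add(Mul(-1, A), Mul(-1, Pow(A, 2))))
Function('Y')(J) = -2 (Function('Y')(J) = Add(Mul(-4, 0), Mul(-2, Add(-1, Mul(-1, -2)))) = Add(0, Mul(-2, Add(-1, 2))) = Add(0, Mul(-2, 1)) = Add(0, -2) = -2)
Add(Function('f')(-70), Mul(-1, Function('Y')(-161))) = Add(206, Mul(-1, -2)) = Add(206, 2) = 208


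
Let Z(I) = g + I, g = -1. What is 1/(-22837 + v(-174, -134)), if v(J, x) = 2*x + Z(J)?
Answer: -1/23280 ≈ -4.2955e-5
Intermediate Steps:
Z(I) = -1 + I
v(J, x) = -1 + J + 2*x (v(J, x) = 2*x + (-1 + J) = -1 + J + 2*x)
1/(-22837 + v(-174, -134)) = 1/(-22837 + (-1 - 174 + 2*(-134))) = 1/(-22837 + (-1 - 174 - 268)) = 1/(-22837 - 443) = 1/(-23280) = -1/23280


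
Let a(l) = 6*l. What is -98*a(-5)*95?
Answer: 279300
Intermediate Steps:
-98*a(-5)*95 = -588*(-5)*95 = -98*(-30)*95 = 2940*95 = 279300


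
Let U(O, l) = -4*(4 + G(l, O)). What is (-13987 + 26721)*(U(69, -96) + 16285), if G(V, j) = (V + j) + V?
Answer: 213434574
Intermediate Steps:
G(V, j) = j + 2*V
U(O, l) = -16 - 8*l - 4*O (U(O, l) = -4*(4 + (O + 2*l)) = -4*(4 + O + 2*l) = -16 - 8*l - 4*O)
(-13987 + 26721)*(U(69, -96) + 16285) = (-13987 + 26721)*((-16 - 8*(-96) - 4*69) + 16285) = 12734*((-16 + 768 - 276) + 16285) = 12734*(476 + 16285) = 12734*16761 = 213434574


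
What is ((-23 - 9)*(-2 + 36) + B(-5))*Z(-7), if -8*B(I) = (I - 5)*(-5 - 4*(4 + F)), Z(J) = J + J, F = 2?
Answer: 31479/2 ≈ 15740.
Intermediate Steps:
Z(J) = 2*J
B(I) = -145/8 + 29*I/8 (B(I) = -(I - 5)*(-5 - 4*(4 + 2))/8 = -(-5 + I)*(-5 - 4*6)/8 = -(-5 + I)*(-5 - 24)/8 = -(-5 + I)*(-29)/8 = -(145 - 29*I)/8 = -145/8 + 29*I/8)
((-23 - 9)*(-2 + 36) + B(-5))*Z(-7) = ((-23 - 9)*(-2 + 36) + (-145/8 + (29/8)*(-5)))*(2*(-7)) = (-32*34 + (-145/8 - 145/8))*(-14) = (-1088 - 145/4)*(-14) = -4497/4*(-14) = 31479/2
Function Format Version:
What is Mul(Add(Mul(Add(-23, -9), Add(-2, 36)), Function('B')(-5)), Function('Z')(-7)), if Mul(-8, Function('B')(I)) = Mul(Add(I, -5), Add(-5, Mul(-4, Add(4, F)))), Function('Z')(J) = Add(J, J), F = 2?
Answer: Rational(31479, 2) ≈ 15740.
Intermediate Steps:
Function('Z')(J) = Mul(2, J)
Function('B')(I) = Add(Rational(-145, 8), Mul(Rational(29, 8), I)) (Function('B')(I) = Mul(Rational(-1, 8), Mul(Add(I, -5), Add(-5, Mul(-4, Add(4, 2))))) = Mul(Rational(-1, 8), Mul(Add(-5, I), Add(-5, Mul(-4, 6)))) = Mul(Rational(-1, 8), Mul(Add(-5, I), Add(-5, -24))) = Mul(Rational(-1, 8), Mul(Add(-5, I), -29)) = Mul(Rational(-1, 8), Add(145, Mul(-29, I))) = Add(Rational(-145, 8), Mul(Rational(29, 8), I)))
Mul(Add(Mul(Add(-23, -9), Add(-2, 36)), Function('B')(-5)), Function('Z')(-7)) = Mul(Add(Mul(Add(-23, -9), Add(-2, 36)), Add(Rational(-145, 8), Mul(Rational(29, 8), -5))), Mul(2, -7)) = Mul(Add(Mul(-32, 34), Add(Rational(-145, 8), Rational(-145, 8))), -14) = Mul(Add(-1088, Rational(-145, 4)), -14) = Mul(Rational(-4497, 4), -14) = Rational(31479, 2)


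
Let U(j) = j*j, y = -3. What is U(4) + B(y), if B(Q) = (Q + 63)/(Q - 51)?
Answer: 134/9 ≈ 14.889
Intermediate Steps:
U(j) = j**2
B(Q) = (63 + Q)/(-51 + Q)
U(4) + B(y) = 4**2 + (63 - 3)/(-51 - 3) = 16 + 60/(-54) = 16 - 1/54*60 = 16 - 10/9 = 134/9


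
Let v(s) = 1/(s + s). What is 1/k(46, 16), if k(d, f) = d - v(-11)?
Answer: 22/1013 ≈ 0.021718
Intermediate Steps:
v(s) = 1/(2*s)
k(d, f) = 1/22 + d (k(d, f) = d - 1/(2*(-11)) = d - (-1)/(2*11) = d - 1*(-1/22) = d + 1/22 = 1/22 + d)
1/k(46, 16) = 1/(1/22 + 46) = 1/(1013/22) = 22/1013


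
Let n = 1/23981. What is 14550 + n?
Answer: 348923551/23981 ≈ 14550.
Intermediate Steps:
n = 1/23981 ≈ 4.1700e-5
14550 + n = 14550 + 1/23981 = 348923551/23981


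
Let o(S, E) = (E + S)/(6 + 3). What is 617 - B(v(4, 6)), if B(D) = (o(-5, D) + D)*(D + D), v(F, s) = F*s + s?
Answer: -4049/3 ≈ -1349.7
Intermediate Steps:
v(F, s) = s + F*s
o(S, E) = E/9 + S/9 (o(S, E) = (E + S)/9 = (E + S)*(⅑) = E/9 + S/9)
B(D) = 2*D*(-5/9 + 10*D/9) (B(D) = ((D/9 + (⅑)*(-5)) + D)*(D + D) = ((D/9 - 5/9) + D)*(2*D) = ((-5/9 + D/9) + D)*(2*D) = (-5/9 + 10*D/9)*(2*D) = 2*D*(-5/9 + 10*D/9))
617 - B(v(4, 6)) = 617 - 10*6*(1 + 4)*(-1 + 2*(6*(1 + 4)))/9 = 617 - 10*6*5*(-1 + 2*(6*5))/9 = 617 - 10*30*(-1 + 2*30)/9 = 617 - 10*30*(-1 + 60)/9 = 617 - 10*30*59/9 = 617 - 1*5900/3 = 617 - 5900/3 = -4049/3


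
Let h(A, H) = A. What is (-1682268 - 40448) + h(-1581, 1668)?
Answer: -1724297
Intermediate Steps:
(-1682268 - 40448) + h(-1581, 1668) = (-1682268 - 40448) - 1581 = -1722716 - 1581 = -1724297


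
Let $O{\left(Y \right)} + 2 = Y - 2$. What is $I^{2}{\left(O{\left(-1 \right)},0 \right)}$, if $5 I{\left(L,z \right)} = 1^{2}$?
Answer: $\frac{1}{25} \approx 0.04$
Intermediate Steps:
$O{\left(Y \right)} = -4 + Y$ ($O{\left(Y \right)} = -2 + \left(Y - 2\right) = -2 + \left(-2 + Y\right) = -4 + Y$)
$I{\left(L,z \right)} = \frac{1}{5}$ ($I{\left(L,z \right)} = \frac{1^{2}}{5} = \frac{1}{5} \cdot 1 = \frac{1}{5}$)
$I^{2}{\left(O{\left(-1 \right)},0 \right)} = \left(\frac{1}{5}\right)^{2} = \frac{1}{25}$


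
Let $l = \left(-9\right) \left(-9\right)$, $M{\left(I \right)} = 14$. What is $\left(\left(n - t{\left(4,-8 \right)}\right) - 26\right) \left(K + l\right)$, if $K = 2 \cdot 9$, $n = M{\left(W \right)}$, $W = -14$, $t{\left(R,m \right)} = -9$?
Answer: $-297$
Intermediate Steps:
$n = 14$
$l = 81$
$K = 18$
$\left(\left(n - t{\left(4,-8 \right)}\right) - 26\right) \left(K + l\right) = \left(\left(14 - -9\right) - 26\right) \left(18 + 81\right) = \left(\left(14 + 9\right) - 26\right) 99 = \left(23 - 26\right) 99 = \left(-3\right) 99 = -297$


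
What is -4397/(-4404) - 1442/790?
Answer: -1438469/1739580 ≈ -0.82691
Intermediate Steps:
-4397/(-4404) - 1442/790 = -4397*(-1/4404) - 1442*1/790 = 4397/4404 - 721/395 = -1438469/1739580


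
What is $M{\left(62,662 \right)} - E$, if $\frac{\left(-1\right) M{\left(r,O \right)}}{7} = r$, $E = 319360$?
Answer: $-319794$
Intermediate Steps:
$M{\left(r,O \right)} = - 7 r$
$M{\left(62,662 \right)} - E = \left(-7\right) 62 - 319360 = -434 - 319360 = -319794$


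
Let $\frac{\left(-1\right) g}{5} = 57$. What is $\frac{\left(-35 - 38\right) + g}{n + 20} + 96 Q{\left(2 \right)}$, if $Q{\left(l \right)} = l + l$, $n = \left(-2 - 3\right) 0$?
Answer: $\frac{3661}{10} \approx 366.1$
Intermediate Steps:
$g = -285$ ($g = \left(-5\right) 57 = -285$)
$n = 0$ ($n = \left(-5\right) 0 = 0$)
$Q{\left(l \right)} = 2 l$
$\frac{\left(-35 - 38\right) + g}{n + 20} + 96 Q{\left(2 \right)} = \frac{\left(-35 - 38\right) - 285}{0 + 20} + 96 \cdot 2 \cdot 2 = \frac{\left(-35 - 38\right) - 285}{20} + 96 \cdot 4 = \left(-73 - 285\right) \frac{1}{20} + 384 = \left(-358\right) \frac{1}{20} + 384 = - \frac{179}{10} + 384 = \frac{3661}{10}$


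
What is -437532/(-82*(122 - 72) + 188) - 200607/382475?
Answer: 13880023093/124686850 ≈ 111.32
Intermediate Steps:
-437532/(-82*(122 - 72) + 188) - 200607/382475 = -437532/(-82*50 + 188) - 200607*1/382475 = -437532/(-4100 + 188) - 200607/382475 = -437532/(-3912) - 200607/382475 = -437532*(-1/3912) - 200607/382475 = 36461/326 - 200607/382475 = 13880023093/124686850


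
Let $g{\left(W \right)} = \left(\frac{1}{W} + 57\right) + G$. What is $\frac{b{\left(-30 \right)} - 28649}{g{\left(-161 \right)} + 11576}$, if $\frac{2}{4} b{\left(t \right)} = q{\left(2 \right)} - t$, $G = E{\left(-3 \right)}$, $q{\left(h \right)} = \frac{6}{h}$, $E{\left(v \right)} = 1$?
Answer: $- \frac{4601863}{1873073} \approx -2.4569$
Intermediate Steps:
$G = 1$
$g{\left(W \right)} = 58 + \frac{1}{W}$ ($g{\left(W \right)} = \left(\frac{1}{W} + 57\right) + 1 = \left(57 + \frac{1}{W}\right) + 1 = 58 + \frac{1}{W}$)
$b{\left(t \right)} = 6 - 2 t$ ($b{\left(t \right)} = 2 \left(\frac{6}{2} - t\right) = 2 \left(6 \cdot \frac{1}{2} - t\right) = 2 \left(3 - t\right) = 6 - 2 t$)
$\frac{b{\left(-30 \right)} - 28649}{g{\left(-161 \right)} + 11576} = \frac{\left(6 - -60\right) - 28649}{\left(58 + \frac{1}{-161}\right) + 11576} = \frac{\left(6 + 60\right) - 28649}{\left(58 - \frac{1}{161}\right) + 11576} = \frac{66 - 28649}{\frac{9337}{161} + 11576} = - \frac{28583}{\frac{1873073}{161}} = \left(-28583\right) \frac{161}{1873073} = - \frac{4601863}{1873073}$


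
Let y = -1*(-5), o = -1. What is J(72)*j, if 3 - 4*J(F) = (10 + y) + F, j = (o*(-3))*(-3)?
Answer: 189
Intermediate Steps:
j = -9 (j = -1*(-3)*(-3) = 3*(-3) = -9)
y = 5
J(F) = -3 - F/4 (J(F) = ¾ - ((10 + 5) + F)/4 = ¾ - (15 + F)/4 = ¾ + (-15/4 - F/4) = -3 - F/4)
J(72)*j = (-3 - ¼*72)*(-9) = (-3 - 18)*(-9) = -21*(-9) = 189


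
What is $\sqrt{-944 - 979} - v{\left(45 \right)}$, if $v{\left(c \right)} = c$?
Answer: $-45 + i \sqrt{1923} \approx -45.0 + 43.852 i$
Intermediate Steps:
$\sqrt{-944 - 979} - v{\left(45 \right)} = \sqrt{-944 - 979} - 45 = \sqrt{-1923} - 45 = i \sqrt{1923} - 45 = -45 + i \sqrt{1923}$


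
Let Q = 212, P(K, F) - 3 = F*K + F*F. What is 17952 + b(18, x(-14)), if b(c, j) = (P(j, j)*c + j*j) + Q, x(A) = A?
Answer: 25470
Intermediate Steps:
P(K, F) = 3 + F² + F*K (P(K, F) = 3 + (F*K + F*F) = 3 + (F*K + F²) = 3 + (F² + F*K) = 3 + F² + F*K)
b(c, j) = 212 + j² + c*(3 + 2*j²) (b(c, j) = ((3 + j² + j*j)*c + j*j) + 212 = ((3 + j² + j²)*c + j²) + 212 = ((3 + 2*j²)*c + j²) + 212 = (c*(3 + 2*j²) + j²) + 212 = (j² + c*(3 + 2*j²)) + 212 = 212 + j² + c*(3 + 2*j²))
17952 + b(18, x(-14)) = 17952 + (212 + (-14)² + 18*(3 + 2*(-14)²)) = 17952 + (212 + 196 + 18*(3 + 2*196)) = 17952 + (212 + 196 + 18*(3 + 392)) = 17952 + (212 + 196 + 18*395) = 17952 + (212 + 196 + 7110) = 17952 + 7518 = 25470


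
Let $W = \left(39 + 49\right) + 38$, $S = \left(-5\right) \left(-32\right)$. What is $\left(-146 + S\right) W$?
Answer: $1764$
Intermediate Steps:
$S = 160$
$W = 126$ ($W = 88 + 38 = 126$)
$\left(-146 + S\right) W = \left(-146 + 160\right) 126 = 14 \cdot 126 = 1764$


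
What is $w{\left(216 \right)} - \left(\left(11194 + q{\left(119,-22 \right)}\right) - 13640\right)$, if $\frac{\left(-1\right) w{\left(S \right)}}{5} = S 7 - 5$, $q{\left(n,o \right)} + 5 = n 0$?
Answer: $-5084$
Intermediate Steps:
$q{\left(n,o \right)} = -5$ ($q{\left(n,o \right)} = -5 + n 0 = -5 + 0 = -5$)
$w{\left(S \right)} = 25 - 35 S$ ($w{\left(S \right)} = - 5 \left(S 7 - 5\right) = - 5 \left(7 S - 5\right) = - 5 \left(-5 + 7 S\right) = 25 - 35 S$)
$w{\left(216 \right)} - \left(\left(11194 + q{\left(119,-22 \right)}\right) - 13640\right) = \left(25 - 7560\right) - \left(\left(11194 - 5\right) - 13640\right) = \left(25 - 7560\right) - \left(11189 - 13640\right) = -7535 - -2451 = -7535 + 2451 = -5084$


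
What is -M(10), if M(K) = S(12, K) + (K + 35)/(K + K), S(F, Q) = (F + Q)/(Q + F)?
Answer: -13/4 ≈ -3.2500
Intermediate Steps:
S(F, Q) = 1 (S(F, Q) = (F + Q)/(F + Q) = 1)
M(K) = 1 + (35 + K)/(2*K) (M(K) = 1 + (K + 35)/(K + K) = 1 + (35 + K)/((2*K)) = 1 + (35 + K)*(1/(2*K)) = 1 + (35 + K)/(2*K))
-M(10) = -(35 + 3*10)/(2*10) = -(35 + 30)/(2*10) = -65/(2*10) = -1*13/4 = -13/4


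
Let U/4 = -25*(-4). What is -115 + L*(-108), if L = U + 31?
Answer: -46663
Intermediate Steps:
U = 400 (U = 4*(-25*(-4)) = 4*100 = 400)
L = 431 (L = 400 + 31 = 431)
-115 + L*(-108) = -115 + 431*(-108) = -115 - 46548 = -46663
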